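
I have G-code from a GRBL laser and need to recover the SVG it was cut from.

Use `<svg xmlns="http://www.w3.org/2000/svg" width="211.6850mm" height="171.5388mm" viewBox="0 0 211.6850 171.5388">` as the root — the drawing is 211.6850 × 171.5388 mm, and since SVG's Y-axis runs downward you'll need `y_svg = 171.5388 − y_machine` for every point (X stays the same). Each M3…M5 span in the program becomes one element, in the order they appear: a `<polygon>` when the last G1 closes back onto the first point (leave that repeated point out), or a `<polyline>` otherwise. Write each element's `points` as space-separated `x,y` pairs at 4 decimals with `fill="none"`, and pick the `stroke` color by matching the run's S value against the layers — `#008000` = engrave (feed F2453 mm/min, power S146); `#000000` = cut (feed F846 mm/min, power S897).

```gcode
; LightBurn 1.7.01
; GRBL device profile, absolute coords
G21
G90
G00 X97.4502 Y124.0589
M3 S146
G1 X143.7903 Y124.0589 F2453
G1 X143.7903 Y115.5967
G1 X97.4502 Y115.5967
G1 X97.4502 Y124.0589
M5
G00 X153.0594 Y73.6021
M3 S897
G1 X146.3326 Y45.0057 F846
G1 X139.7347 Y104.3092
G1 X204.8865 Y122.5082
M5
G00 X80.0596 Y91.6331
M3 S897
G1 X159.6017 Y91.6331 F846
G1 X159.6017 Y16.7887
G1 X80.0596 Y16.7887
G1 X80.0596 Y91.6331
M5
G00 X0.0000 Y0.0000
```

<svg xmlns="http://www.w3.org/2000/svg" width="211.6850mm" height="171.5388mm" viewBox="0 0 211.6850 171.5388">
  <polygon points="97.4502,47.4799 143.7903,47.4799 143.7903,55.9421 97.4502,55.9421" fill="none" stroke="#008000"/>
  <polyline points="153.0594,97.9367 146.3326,126.5331 139.7347,67.2296 204.8865,49.0306" fill="none" stroke="#000000"/>
  <polygon points="80.0596,79.9057 159.6017,79.9057 159.6017,154.7501 80.0596,154.7501" fill="none" stroke="#000000"/>
</svg>

Machine Y-up, SVG Y-down with viewBox height 171.5388, so y_svg = 171.5388 − y_machine; X carries over.

Run 1: the run's S146 means `#008000` (engrave). The run returns to its start, so emit a `<polygon>` with points (Y-flipped): 97.4502,47.4799 143.7903,47.4799 143.7903,55.9421 97.4502,55.9421.

Run 2: the run's S897 means `#000000` (cut). The run is open, so emit a `<polyline>` with points (Y-flipped): 153.0594,97.9367 146.3326,126.5331 139.7347,67.2296 204.8865,49.0306.

Run 3: the run's S897 means `#000000` (cut). The run returns to its start, so emit a `<polygon>` with points (Y-flipped): 80.0596,79.9057 159.6017,79.9057 159.6017,154.7501 80.0596,154.7501.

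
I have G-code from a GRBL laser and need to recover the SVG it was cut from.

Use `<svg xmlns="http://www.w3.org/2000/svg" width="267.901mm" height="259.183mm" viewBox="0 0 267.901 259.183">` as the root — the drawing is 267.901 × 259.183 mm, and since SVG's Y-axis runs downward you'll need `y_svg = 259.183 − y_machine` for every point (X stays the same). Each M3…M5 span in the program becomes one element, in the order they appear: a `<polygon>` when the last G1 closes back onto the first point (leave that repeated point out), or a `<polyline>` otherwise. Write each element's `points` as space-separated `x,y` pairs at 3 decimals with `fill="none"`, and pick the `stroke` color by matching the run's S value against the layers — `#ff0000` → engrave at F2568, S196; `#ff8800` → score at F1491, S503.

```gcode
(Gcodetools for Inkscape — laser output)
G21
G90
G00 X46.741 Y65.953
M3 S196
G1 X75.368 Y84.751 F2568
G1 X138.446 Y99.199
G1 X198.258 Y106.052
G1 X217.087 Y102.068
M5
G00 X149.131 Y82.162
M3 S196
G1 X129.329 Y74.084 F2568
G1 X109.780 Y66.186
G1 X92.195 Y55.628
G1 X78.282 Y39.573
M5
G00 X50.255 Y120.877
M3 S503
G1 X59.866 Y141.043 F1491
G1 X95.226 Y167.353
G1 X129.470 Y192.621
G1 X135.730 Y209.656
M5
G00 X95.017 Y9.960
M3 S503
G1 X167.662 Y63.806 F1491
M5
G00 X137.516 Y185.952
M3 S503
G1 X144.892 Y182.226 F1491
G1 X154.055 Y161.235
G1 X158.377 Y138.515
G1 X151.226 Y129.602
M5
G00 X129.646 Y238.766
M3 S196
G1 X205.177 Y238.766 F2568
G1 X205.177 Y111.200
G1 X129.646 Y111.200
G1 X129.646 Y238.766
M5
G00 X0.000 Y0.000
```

y_svg = 259.183 − y_m.

[1] S196→`#ff0000` (engrave); open run; points: 46.741,193.230 75.368,174.432 138.446,159.984 198.258,153.131 217.087,157.115

[2] S196→`#ff0000` (engrave); open run; points: 149.131,177.021 129.329,185.099 109.780,192.997 92.195,203.555 78.282,219.610

[3] S503→`#ff8800` (score); open run; points: 50.255,138.306 59.866,118.140 95.226,91.830 129.470,66.562 135.730,49.527

[4] S503→`#ff8800` (score); open run; points: 95.017,249.223 167.662,195.377

[5] S503→`#ff8800` (score); open run; points: 137.516,73.231 144.892,76.957 154.055,97.948 158.377,120.668 151.226,129.581

[6] S196→`#ff0000` (engrave); closed run; points: 129.646,20.417 205.177,20.417 205.177,147.983 129.646,147.983

<svg xmlns="http://www.w3.org/2000/svg" width="267.901mm" height="259.183mm" viewBox="0 0 267.901 259.183">
  <polyline points="46.741,193.230 75.368,174.432 138.446,159.984 198.258,153.131 217.087,157.115" fill="none" stroke="#ff0000"/>
  <polyline points="149.131,177.021 129.329,185.099 109.780,192.997 92.195,203.555 78.282,219.610" fill="none" stroke="#ff0000"/>
  <polyline points="50.255,138.306 59.866,118.140 95.226,91.830 129.470,66.562 135.730,49.527" fill="none" stroke="#ff8800"/>
  <polyline points="95.017,249.223 167.662,195.377" fill="none" stroke="#ff8800"/>
  <polyline points="137.516,73.231 144.892,76.957 154.055,97.948 158.377,120.668 151.226,129.581" fill="none" stroke="#ff8800"/>
  <polygon points="129.646,20.417 205.177,20.417 205.177,147.983 129.646,147.983" fill="none" stroke="#ff0000"/>
</svg>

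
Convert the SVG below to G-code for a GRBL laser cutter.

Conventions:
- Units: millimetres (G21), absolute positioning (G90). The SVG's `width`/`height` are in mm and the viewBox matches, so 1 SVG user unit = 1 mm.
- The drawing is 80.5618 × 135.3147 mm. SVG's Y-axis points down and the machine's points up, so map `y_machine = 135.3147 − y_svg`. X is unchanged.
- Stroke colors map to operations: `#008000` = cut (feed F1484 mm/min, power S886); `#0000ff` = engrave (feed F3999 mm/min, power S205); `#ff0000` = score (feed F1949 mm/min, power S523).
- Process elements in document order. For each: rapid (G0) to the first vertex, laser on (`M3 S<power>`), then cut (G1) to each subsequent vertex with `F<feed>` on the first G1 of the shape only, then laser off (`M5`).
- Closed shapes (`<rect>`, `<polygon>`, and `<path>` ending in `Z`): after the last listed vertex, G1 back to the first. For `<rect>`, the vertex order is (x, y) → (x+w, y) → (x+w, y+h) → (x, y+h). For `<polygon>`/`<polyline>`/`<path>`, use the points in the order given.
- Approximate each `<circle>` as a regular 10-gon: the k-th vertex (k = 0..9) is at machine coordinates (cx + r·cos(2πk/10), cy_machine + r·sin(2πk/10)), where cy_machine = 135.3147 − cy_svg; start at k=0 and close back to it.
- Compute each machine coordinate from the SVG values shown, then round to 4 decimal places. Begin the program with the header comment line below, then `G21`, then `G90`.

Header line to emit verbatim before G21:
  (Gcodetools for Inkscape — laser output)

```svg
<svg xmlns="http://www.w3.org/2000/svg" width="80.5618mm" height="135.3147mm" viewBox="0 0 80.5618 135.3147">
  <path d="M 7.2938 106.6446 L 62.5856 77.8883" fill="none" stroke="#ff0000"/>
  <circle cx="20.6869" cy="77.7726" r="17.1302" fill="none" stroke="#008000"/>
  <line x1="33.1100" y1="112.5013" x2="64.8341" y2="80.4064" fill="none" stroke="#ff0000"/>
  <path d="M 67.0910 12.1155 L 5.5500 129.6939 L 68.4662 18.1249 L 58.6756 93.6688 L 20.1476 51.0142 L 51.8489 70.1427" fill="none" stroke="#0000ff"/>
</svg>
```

(Gcodetools for Inkscape — laser output)
G21
G90
G0 X7.2938 Y28.6701
M3 S523
G1 X62.5856 Y57.4264 F1949
M5
G0 X37.8171 Y57.5421
M3 S886
G1 X34.5455 Y67.6110 F1484
G1 X25.9804 Y73.8339
G1 X15.3934 Y73.8339
G1 X6.8283 Y67.6110
G1 X3.5567 Y57.5421
G1 X6.8283 Y47.4732
G1 X15.3934 Y41.2503
G1 X25.9804 Y41.2503
G1 X34.5455 Y47.4732
G1 X37.8171 Y57.5421
M5
G0 X33.1100 Y22.8134
M3 S523
G1 X64.8341 Y54.9083 F1949
M5
G0 X67.0910 Y123.1992
M3 S205
G1 X5.5500 Y5.6208 F3999
G1 X68.4662 Y117.1898
G1 X58.6756 Y41.6459
G1 X20.1476 Y84.3005
G1 X51.8489 Y65.1720
M5

Since the viewBox matches the mm dimensions, user units are millimetres directly. The only transform is the Y-flip y_m = 135.3147 − y_svg.

Shape 1 is a line segment drawn with `<path>`. Its stroke #ff0000 means score at S523, F1949. After flipping Y the toolpath is (7.2938,28.6701) → (62.5856,57.4264).

Shape 2 is a circle drawn with `<circle>`. Its stroke #008000 means cut at S886, F1484. After flipping Y the toolpath is (37.8171,57.5421) → (34.5455,67.6110) → (25.9804,73.8339) → (15.3934,73.8339) → (6.8283,67.6110) → (3.5567,57.5421) → (6.8283,47.4732) → (15.3934,41.2503) → (25.9804,41.2503) → (34.5455,47.4732) → (37.8171,57.5421), returning to the start.

Shape 3 is a line segment drawn with `<line>`. Its stroke #ff0000 means score at S523, F1949. After flipping Y the toolpath is (33.1100,22.8134) → (64.8341,54.9083).

Shape 4 is a open polyline drawn with `<path>`. Its stroke #0000ff means engrave at S205, F3999. After flipping Y the toolpath is (67.0910,123.1992) → (5.5500,5.6208) → (68.4662,117.1898) → (58.6756,41.6459) → (20.1476,84.3005) → (51.8489,65.1720).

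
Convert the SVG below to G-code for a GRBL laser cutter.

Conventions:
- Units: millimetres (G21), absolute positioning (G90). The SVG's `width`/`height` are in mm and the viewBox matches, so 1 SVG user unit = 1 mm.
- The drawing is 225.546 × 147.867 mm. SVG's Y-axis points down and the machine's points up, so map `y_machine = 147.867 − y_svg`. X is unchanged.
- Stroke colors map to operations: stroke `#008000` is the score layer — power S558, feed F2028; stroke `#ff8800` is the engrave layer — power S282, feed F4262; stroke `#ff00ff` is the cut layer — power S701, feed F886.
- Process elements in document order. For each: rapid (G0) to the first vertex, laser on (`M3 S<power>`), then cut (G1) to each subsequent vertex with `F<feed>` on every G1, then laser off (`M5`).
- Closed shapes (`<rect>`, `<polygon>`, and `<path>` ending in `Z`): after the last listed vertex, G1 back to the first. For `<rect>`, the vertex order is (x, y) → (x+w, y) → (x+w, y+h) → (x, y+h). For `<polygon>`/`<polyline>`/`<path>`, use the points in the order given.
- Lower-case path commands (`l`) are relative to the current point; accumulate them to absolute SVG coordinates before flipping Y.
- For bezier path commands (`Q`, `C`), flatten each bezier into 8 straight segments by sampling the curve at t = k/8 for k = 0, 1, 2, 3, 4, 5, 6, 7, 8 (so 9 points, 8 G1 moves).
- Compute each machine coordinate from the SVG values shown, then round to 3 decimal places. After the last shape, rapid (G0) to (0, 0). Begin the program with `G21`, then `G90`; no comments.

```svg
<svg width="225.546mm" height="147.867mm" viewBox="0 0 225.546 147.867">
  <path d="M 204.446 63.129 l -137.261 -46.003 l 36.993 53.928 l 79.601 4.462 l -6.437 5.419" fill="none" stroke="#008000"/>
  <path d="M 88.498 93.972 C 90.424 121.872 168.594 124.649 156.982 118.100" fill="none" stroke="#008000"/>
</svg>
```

G21
G90
G0 X204.446 Y84.738
M3 S558
G1 X67.185 Y130.741 F2028
G1 X104.178 Y76.813 F2028
G1 X183.779 Y72.351 F2028
G1 X177.342 Y66.932 F2028
M5
G0 X88.498 Y53.895
M3 S558
G1 X92.470 Y44.579 F2028
G1 X101.644 Y37.434 F2028
G1 X114.075 Y32.273 F2028
G1 X127.817 Y28.913 F2028
G1 X140.924 Y27.167 F2028
G1 X151.451 Y26.851 F2028
G1 X157.452 Y27.779 F2028
G1 X156.982 Y29.767 F2028
M5
G0 X0.000 Y0.000

viewBox `0 0 225.546 147.867` with mm width/height → 1 unit = 1 mm. Flip: y_m = 147.867 − y_svg.

**Shape 1** — `<path>` open polyline, stroke `#008000` → score (S558, F2028). Machine vertices: (204.446,84.738) → (67.185,130.741) → (104.178,76.813) → (183.779,72.351) → (177.342,66.932). Open path.

**Shape 2** — `<path>` cubic bezier, stroke `#008000` → score (S558, F2028). Control points (SVG): P0=(88.498,93.972), P1=(90.424,121.872), P2=(168.594,124.649), P3=(156.982,118.100); sampled at t=k/8. Machine vertices: (88.498,53.895) → (92.470,44.579) → (101.644,37.434) → (114.075,32.273) → (127.817,28.913) → (140.924,27.167) → (151.451,26.851) → (157.452,27.779) → (156.982,29.767). Open path.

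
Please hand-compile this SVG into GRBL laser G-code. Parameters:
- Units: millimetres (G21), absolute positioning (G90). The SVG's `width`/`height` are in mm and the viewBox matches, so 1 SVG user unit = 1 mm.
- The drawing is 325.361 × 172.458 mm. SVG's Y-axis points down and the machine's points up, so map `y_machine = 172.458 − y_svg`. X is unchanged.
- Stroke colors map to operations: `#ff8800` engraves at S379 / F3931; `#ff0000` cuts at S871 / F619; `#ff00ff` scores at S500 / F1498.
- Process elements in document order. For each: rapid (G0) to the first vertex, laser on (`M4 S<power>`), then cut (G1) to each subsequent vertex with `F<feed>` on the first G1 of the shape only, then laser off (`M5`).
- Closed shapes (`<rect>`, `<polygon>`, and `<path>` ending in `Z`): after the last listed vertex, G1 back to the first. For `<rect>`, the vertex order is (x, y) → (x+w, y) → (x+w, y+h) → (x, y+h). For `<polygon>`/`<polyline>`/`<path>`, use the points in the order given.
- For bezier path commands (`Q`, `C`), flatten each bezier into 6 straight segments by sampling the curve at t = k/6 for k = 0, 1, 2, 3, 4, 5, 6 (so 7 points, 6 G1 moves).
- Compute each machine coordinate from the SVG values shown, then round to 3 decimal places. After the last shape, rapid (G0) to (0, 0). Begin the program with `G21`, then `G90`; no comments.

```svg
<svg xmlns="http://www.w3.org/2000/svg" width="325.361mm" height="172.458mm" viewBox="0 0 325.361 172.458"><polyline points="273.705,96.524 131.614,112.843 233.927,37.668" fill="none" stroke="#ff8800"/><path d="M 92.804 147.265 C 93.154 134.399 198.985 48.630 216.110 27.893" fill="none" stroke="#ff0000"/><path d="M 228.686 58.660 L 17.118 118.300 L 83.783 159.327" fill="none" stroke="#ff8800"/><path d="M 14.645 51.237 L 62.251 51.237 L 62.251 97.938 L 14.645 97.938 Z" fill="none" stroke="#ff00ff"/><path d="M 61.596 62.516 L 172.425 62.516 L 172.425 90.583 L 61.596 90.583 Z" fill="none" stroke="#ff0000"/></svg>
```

G21
G90
G0 X273.705 Y75.934
M4 S379
G1 X131.614 Y59.615 F3931
G1 X233.927 Y134.790
M5
G0 X92.804 Y25.193
M4 S871
G1 X100.870 Y37.063 F619
G1 X121.122 Y57.251
G1 X148.166 Y81.927
G1 X176.608 Y107.259
G1 X201.054 Y129.416
G1 X216.110 Y144.565
M5
G0 X228.686 Y113.798
M4 S379
G1 X17.118 Y54.158 F3931
G1 X83.783 Y13.131
M5
G0 X14.645 Y121.221
M4 S500
G1 X62.251 Y121.221 F1498
G1 X62.251 Y74.520
G1 X14.645 Y74.520
G1 X14.645 Y121.221
M5
G0 X61.596 Y109.942
M4 S871
G1 X172.425 Y109.942 F619
G1 X172.425 Y81.875
G1 X61.596 Y81.875
G1 X61.596 Y109.942
M5
G0 X0.000 Y0.000

viewBox `0 0 325.361 172.458` with mm width/height → 1 unit = 1 mm. Flip: y_m = 172.458 − y_svg.

**Shape 1** — `<polyline>` open polyline, stroke `#ff8800` → engrave (S379, F3931). Machine vertices: (273.705,75.934) → (131.614,59.615) → (233.927,134.790). Open path.

**Shape 2** — `<path>` cubic bezier, stroke `#ff0000` → cut (S871, F619). Control points (SVG): P0=(92.804,147.265), P1=(93.154,134.399), P2=(198.985,48.630), P3=(216.110,27.893); sampled at t=k/6. Machine vertices: (92.804,25.193) → (100.870,37.063) → (121.122,57.251) → (148.166,81.927) → (176.608,107.259) → (201.054,129.416) → (216.110,144.565). Open path.

**Shape 3** — `<path>` open polyline, stroke `#ff8800` → engrave (S379, F3931). Machine vertices: (228.686,113.798) → (17.118,54.158) → (83.783,13.131). Open path.

**Shape 4** — `<path>` rectangle, stroke `#ff00ff` → score (S500, F1498). Machine vertices: (14.645,121.221) → (62.251,121.221) → (62.251,74.520) → (14.645,74.520) → (14.645,121.221). Closed: final G1 returns to the first vertex.

**Shape 5** — `<path>` rectangle, stroke `#ff0000` → cut (S871, F619). Machine vertices: (61.596,109.942) → (172.425,109.942) → (172.425,81.875) → (61.596,81.875) → (61.596,109.942). Closed: final G1 returns to the first vertex.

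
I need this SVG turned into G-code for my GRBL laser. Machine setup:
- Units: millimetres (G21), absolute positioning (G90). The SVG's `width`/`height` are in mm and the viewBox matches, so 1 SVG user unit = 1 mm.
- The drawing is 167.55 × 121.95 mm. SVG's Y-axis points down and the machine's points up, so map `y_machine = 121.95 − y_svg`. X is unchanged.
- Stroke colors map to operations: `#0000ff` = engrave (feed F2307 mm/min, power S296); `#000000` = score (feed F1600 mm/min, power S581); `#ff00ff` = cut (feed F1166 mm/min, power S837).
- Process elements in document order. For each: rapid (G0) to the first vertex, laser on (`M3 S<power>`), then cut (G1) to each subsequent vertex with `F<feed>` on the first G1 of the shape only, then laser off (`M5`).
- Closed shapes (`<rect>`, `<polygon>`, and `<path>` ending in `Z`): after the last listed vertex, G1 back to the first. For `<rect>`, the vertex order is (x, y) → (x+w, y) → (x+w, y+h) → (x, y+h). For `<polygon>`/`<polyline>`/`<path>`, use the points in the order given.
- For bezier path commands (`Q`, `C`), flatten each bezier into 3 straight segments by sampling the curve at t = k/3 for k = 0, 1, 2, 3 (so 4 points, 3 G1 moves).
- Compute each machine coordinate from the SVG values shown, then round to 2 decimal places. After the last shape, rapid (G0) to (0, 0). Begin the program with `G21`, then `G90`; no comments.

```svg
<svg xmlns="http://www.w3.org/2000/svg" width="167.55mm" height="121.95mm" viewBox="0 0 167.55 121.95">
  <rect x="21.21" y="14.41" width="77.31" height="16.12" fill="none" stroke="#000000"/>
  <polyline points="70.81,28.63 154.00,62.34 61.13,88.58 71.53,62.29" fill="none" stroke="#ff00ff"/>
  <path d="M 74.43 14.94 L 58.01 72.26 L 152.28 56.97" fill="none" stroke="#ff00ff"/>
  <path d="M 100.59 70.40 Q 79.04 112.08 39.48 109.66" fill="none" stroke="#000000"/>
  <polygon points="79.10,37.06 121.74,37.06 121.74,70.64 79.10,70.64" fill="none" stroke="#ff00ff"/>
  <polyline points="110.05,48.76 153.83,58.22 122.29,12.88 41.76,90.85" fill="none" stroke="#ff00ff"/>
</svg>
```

G21
G90
G0 X21.21 Y107.54
M3 S581
G1 X98.52 Y107.54 F1600
G1 X98.52 Y91.42
G1 X21.21 Y91.42
G1 X21.21 Y107.54
M5
G0 X70.81 Y93.32
M3 S837
G1 X154.00 Y59.61 F1166
G1 X61.13 Y33.37
G1 X71.53 Y59.66
M5
G0 X74.43 Y107.01
M3 S837
G1 X58.01 Y49.69 F1166
G1 X152.28 Y64.98
M5
G0 X100.59 Y51.55
M3 S581
G1 X84.22 Y28.66 F1600
G1 X63.85 Y15.58
G1 X39.48 Y12.29
M5
G0 X79.10 Y84.89
M3 S837
G1 X121.74 Y84.89 F1166
G1 X121.74 Y51.31
G1 X79.10 Y51.31
G1 X79.10 Y84.89
M5
G0 X110.05 Y73.19
M3 S837
G1 X153.83 Y63.73 F1166
G1 X122.29 Y109.07
G1 X41.76 Y31.10
M5
G0 X0.00 Y0.00

viewBox `0 0 167.55 121.95` with mm width/height → 1 unit = 1 mm. Flip: y_m = 121.95 − y_svg.

**Shape 1** — `<rect>` rectangle, stroke `#000000` → score (S581, F1600). Machine vertices: (21.21,107.54) → (98.52,107.54) → (98.52,91.42) → (21.21,91.42) → (21.21,107.54). Closed: final G1 returns to the first vertex.

**Shape 2** — `<polyline>` open polyline, stroke `#ff00ff` → cut (S837, F1166). Machine vertices: (70.81,93.32) → (154.00,59.61) → (61.13,33.37) → (71.53,59.66). Open path.

**Shape 3** — `<path>` open polyline, stroke `#ff00ff` → cut (S837, F1166). Machine vertices: (74.43,107.01) → (58.01,49.69) → (152.28,64.98). Open path.

**Shape 4** — `<path>` quadratic bezier, stroke `#000000` → score (S581, F1600). Control points (SVG): P0=(100.59,70.40), P1=(79.04,112.08), P2=(39.48,109.66); sampled at t=k/3. Machine vertices: (100.59,51.55) → (84.22,28.66) → (63.85,15.58) → (39.48,12.29). Open path.

**Shape 5** — `<polygon>` rectangle, stroke `#ff00ff` → cut (S837, F1166). Machine vertices: (79.10,84.89) → (121.74,84.89) → (121.74,51.31) → (79.10,51.31) → (79.10,84.89). Closed: final G1 returns to the first vertex.

**Shape 6** — `<polyline>` open polyline, stroke `#ff00ff` → cut (S837, F1166). Machine vertices: (110.05,73.19) → (153.83,63.73) → (122.29,109.07) → (41.76,31.10). Open path.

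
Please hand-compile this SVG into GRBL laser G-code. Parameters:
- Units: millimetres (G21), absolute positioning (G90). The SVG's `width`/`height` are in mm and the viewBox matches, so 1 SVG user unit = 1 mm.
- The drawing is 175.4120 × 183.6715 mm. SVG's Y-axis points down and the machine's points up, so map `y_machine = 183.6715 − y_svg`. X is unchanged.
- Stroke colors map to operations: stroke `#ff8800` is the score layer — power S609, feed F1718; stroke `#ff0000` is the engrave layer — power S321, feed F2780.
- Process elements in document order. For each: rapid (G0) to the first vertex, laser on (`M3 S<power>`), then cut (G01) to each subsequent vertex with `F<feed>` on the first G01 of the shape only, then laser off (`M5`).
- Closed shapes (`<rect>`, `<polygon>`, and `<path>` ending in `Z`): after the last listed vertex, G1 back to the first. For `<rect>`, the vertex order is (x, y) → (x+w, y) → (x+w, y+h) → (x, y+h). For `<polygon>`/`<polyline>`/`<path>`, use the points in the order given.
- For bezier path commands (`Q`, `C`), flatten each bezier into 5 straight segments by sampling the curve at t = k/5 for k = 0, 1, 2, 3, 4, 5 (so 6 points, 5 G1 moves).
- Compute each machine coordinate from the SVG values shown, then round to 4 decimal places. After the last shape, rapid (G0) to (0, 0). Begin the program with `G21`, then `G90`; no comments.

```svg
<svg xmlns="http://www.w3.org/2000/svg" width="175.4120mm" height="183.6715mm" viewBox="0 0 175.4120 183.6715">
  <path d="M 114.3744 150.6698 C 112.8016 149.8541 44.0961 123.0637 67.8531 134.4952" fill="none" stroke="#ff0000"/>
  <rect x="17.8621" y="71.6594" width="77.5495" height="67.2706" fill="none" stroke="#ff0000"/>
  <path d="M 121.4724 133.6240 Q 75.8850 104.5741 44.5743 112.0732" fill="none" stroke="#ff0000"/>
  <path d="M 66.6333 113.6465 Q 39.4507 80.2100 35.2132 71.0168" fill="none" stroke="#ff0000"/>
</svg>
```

G21
G90
G0 X114.3744 Y33.0017
M3 S321
G01 X106.6516 Y36.0945 F2780
G01 X90.4774 Y42.3398
G01 X73.5126 Y48.6562
G01 X63.4176 Y51.9621
G01 X67.8531 Y49.1763
M5
G0 X17.8621 Y112.0121
M3 S321
G01 X95.4116 Y112.0121 F2780
G01 X95.4116 Y44.7415
G01 X17.8621 Y44.7415
G01 X17.8621 Y112.0121
M5
G0 X121.4724 Y50.0475
M3 S321
G01 X103.8085 Y60.2055 F2780
G01 X87.2868 Y67.4396
G01 X71.9071 Y71.7497
G01 X57.6696 Y73.1360
G01 X44.5743 Y71.5983
M5
G0 X66.6333 Y70.0250
M3 S321
G01 X56.6781 Y82.4299 F2780
G01 X48.5584 Y92.8953
G01 X42.2744 Y101.4212
G01 X37.8260 Y108.0077
G01 X35.2132 Y112.6547
M5
G0 X0.0000 Y0.0000

viewBox `0 0 175.4120 183.6715` with mm width/height → 1 unit = 1 mm. Flip: y_m = 183.6715 − y_svg.

**Shape 1** — `<path>` cubic bezier, stroke `#ff0000` → engrave (S321, F2780). Control points (SVG): P0=(114.3744,150.6698), P1=(112.8016,149.8541), P2=(44.0961,123.0637), P3=(67.8531,134.4952); sampled at t=k/5. Machine vertices: (114.3744,33.0017) → (106.6516,36.0945) → (90.4774,42.3398) → (73.5126,48.6562) → (63.4176,51.9621) → (67.8531,49.1763). Open path.

**Shape 2** — `<rect>` rectangle, stroke `#ff0000` → engrave (S321, F2780). Machine vertices: (17.8621,112.0121) → (95.4116,112.0121) → (95.4116,44.7415) → (17.8621,44.7415) → (17.8621,112.0121). Closed: final G1 returns to the first vertex.

**Shape 3** — `<path>` quadratic bezier, stroke `#ff0000` → engrave (S321, F2780). Control points (SVG): P0=(121.4724,133.6240), P1=(75.8850,104.5741), P2=(44.5743,112.0732); sampled at t=k/5. Machine vertices: (121.4724,50.0475) → (103.8085,60.2055) → (87.2868,67.4396) → (71.9071,71.7497) → (57.6696,73.1360) → (44.5743,71.5983). Open path.

**Shape 4** — `<path>` quadratic bezier, stroke `#ff0000` → engrave (S321, F2780). Control points (SVG): P0=(66.6333,113.6465), P1=(39.4507,80.2100), P2=(35.2132,71.0168); sampled at t=k/5. Machine vertices: (66.6333,70.0250) → (56.6781,82.4299) → (48.5584,92.8953) → (42.2744,101.4212) → (37.8260,108.0077) → (35.2132,112.6547). Open path.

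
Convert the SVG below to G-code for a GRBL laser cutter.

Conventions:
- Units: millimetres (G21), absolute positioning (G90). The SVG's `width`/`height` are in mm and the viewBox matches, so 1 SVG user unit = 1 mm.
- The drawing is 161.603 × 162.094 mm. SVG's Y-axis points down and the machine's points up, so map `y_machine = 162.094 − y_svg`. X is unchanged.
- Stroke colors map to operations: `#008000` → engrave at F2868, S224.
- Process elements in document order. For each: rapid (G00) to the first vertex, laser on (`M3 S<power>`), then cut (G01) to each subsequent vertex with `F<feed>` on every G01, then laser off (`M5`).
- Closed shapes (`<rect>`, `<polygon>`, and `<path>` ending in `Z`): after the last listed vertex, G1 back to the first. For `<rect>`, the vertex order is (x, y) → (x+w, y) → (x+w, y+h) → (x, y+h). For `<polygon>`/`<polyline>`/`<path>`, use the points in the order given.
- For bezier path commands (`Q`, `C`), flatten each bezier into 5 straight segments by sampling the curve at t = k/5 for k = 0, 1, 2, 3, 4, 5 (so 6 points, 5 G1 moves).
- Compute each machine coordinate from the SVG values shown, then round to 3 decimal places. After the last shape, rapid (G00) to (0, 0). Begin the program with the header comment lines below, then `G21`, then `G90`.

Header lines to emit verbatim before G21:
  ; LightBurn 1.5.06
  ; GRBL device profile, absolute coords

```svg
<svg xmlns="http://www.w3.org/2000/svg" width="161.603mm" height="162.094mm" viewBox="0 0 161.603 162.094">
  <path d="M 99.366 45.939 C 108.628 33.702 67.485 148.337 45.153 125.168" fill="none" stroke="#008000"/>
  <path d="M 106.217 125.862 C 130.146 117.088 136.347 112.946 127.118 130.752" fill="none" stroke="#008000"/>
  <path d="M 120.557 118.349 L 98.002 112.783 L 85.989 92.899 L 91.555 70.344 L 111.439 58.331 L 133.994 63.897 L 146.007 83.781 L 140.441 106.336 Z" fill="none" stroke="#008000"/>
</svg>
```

1 u = 1 mm; y_m = 162.094 − y.

[1] `<path>` cubic bezier, #008000→engrave S224 F2868: (99.366,116.155) → (99.428,110.390) → (90.716,86.880) → (76.551,58.330) → (60.256,37.444) → (45.153,36.926)

[2] `<path>` cubic bezier, #008000→engrave S224 F2868: (106.217,36.232) → (118.465,40.802) → (126.569,43.429) → (130.639,43.282) → (130.785,39.530) → (127.118,31.342)

[3] `<path>` regular polygon, #008000→engrave S224 F2868: (120.557,43.745) → (98.002,49.311) → (85.989,69.195) → (91.555,91.750) → (111.439,103.763) → (133.994,98.197) → (146.007,78.313) → (140.441,55.758) → (120.557,43.745) (closed)

; LightBurn 1.5.06
; GRBL device profile, absolute coords
G21
G90
G00 X99.366 Y116.155
M3 S224
G01 X99.428 Y110.390 F2868
G01 X90.716 Y86.880 F2868
G01 X76.551 Y58.330 F2868
G01 X60.256 Y37.444 F2868
G01 X45.153 Y36.926 F2868
M5
G00 X106.217 Y36.232
M3 S224
G01 X118.465 Y40.802 F2868
G01 X126.569 Y43.429 F2868
G01 X130.639 Y43.282 F2868
G01 X130.785 Y39.530 F2868
G01 X127.118 Y31.342 F2868
M5
G00 X120.557 Y43.745
M3 S224
G01 X98.002 Y49.311 F2868
G01 X85.989 Y69.195 F2868
G01 X91.555 Y91.750 F2868
G01 X111.439 Y103.763 F2868
G01 X133.994 Y98.197 F2868
G01 X146.007 Y78.313 F2868
G01 X140.441 Y55.758 F2868
G01 X120.557 Y43.745 F2868
M5
G00 X0.000 Y0.000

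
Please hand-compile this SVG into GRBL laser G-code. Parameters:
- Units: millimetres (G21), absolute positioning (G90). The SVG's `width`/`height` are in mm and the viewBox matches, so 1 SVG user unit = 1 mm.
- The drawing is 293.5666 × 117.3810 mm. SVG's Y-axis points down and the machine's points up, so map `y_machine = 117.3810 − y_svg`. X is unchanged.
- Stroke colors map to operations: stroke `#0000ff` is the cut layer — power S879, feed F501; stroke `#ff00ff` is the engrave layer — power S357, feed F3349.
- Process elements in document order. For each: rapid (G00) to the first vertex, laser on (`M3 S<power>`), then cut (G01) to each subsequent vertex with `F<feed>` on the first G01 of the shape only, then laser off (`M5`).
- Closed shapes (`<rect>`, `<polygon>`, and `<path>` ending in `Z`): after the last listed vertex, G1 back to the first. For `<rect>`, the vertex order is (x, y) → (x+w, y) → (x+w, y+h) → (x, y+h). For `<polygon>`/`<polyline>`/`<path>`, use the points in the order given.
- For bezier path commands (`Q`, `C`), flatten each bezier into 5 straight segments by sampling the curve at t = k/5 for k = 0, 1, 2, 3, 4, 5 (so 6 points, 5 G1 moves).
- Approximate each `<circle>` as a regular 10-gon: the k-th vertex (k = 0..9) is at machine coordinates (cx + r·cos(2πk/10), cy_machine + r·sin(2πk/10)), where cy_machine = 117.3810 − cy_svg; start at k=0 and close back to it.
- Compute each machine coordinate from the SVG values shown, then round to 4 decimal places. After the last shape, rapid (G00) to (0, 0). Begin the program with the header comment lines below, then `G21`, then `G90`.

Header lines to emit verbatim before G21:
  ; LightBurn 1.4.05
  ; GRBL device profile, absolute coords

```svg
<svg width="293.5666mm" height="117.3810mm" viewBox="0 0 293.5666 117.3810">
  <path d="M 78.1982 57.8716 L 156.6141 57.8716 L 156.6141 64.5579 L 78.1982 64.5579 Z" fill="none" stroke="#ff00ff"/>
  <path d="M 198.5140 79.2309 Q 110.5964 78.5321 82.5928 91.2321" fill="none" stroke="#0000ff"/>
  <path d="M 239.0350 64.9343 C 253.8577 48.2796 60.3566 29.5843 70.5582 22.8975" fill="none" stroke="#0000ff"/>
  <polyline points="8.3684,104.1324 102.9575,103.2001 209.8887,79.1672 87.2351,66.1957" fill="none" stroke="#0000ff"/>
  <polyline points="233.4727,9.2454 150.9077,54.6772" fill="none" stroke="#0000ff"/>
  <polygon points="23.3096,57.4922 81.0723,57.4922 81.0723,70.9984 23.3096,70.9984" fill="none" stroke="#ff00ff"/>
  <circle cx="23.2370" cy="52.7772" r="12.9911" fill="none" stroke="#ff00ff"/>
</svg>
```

; LightBurn 1.4.05
; GRBL device profile, absolute coords
G21
G90
G00 X78.1982 Y59.5094
M3 S357
G01 X156.6141 Y59.5094 F3349
G01 X156.6141 Y52.8231
G01 X78.1982 Y52.8231
G01 X78.1982 Y59.5094
M5
G00 X198.5140 Y38.1501
M3 S879
G01 X165.7435 Y37.8937 F501
G01 X137.7662 Y36.5653
G01 X114.5819 Y34.1651
G01 X96.1908 Y30.6929
G01 X82.5928 Y26.1489
M5
G00 X239.0350 Y52.4467
M3 S879
G01 X226.2260 Y62.5720 F501
G01 X183.1965 Y72.5127
G01 X129.7239 Y81.5944
G01 X85.5854 Y89.1428
G01 X70.5582 Y94.4835
M5
G00 X8.3684 Y13.2486
M3 S879
G01 X102.9575 Y14.1809 F501
G01 X209.8887 Y38.2138
G01 X87.2351 Y51.1853
M5
G00 X233.4727 Y108.1356
M3 S879
G01 X150.9077 Y62.7038 F501
M5
G00 X23.3096 Y59.8888
M3 S357
G01 X81.0723 Y59.8888 F3349
G01 X81.0723 Y46.3826
G01 X23.3096 Y46.3826
G01 X23.3096 Y59.8888
M5
G00 X36.2281 Y64.6038
M3 S357
G01 X33.7470 Y72.2398 F3349
G01 X27.2515 Y76.9591
G01 X19.2225 Y76.9591
G01 X12.7270 Y72.2398
G01 X10.2459 Y64.6038
G01 X12.7270 Y56.9678
G01 X19.2225 Y52.2485
G01 X27.2515 Y52.2485
G01 X33.7470 Y56.9678
G01 X36.2281 Y64.6038
M5
G00 X0.0000 Y0.0000

Since the viewBox matches the mm dimensions, user units are millimetres directly. The only transform is the Y-flip y_m = 117.3810 − y_svg.

Shape 1 is a rectangle drawn with `<path>`. Its stroke #ff00ff means engrave at S357, F3349. After flipping Y the toolpath is (78.1982,59.5094) → (156.6141,59.5094) → (156.6141,52.8231) → (78.1982,52.8231) → (78.1982,59.5094), returning to the start.

Shape 2 is a quadratic bezier drawn with `<path>`. Its stroke #0000ff means cut at S879, F501. After flipping Y the toolpath is (198.5140,38.1501) → (165.7435,37.8937) → (137.7662,36.5653) → (114.5819,34.1651) → (96.1908,30.6929) → (82.5928,26.1489).

Shape 3 is a cubic bezier drawn with `<path>`. Its stroke #0000ff means cut at S879, F501. After flipping Y the toolpath is (239.0350,52.4467) → (226.2260,62.5720) → (183.1965,72.5127) → (129.7239,81.5944) → (85.5854,89.1428) → (70.5582,94.4835).

Shape 4 is a open polyline drawn with `<polyline>`. Its stroke #0000ff means cut at S879, F501. After flipping Y the toolpath is (8.3684,13.2486) → (102.9575,14.1809) → (209.8887,38.2138) → (87.2351,51.1853).

Shape 5 is a line segment drawn with `<polyline>`. Its stroke #0000ff means cut at S879, F501. After flipping Y the toolpath is (233.4727,108.1356) → (150.9077,62.7038).

Shape 6 is a rectangle drawn with `<polygon>`. Its stroke #ff00ff means engrave at S357, F3349. After flipping Y the toolpath is (23.3096,59.8888) → (81.0723,59.8888) → (81.0723,46.3826) → (23.3096,46.3826) → (23.3096,59.8888), returning to the start.

Shape 7 is a circle drawn with `<circle>`. Its stroke #ff00ff means engrave at S357, F3349. After flipping Y the toolpath is (36.2281,64.6038) → (33.7470,72.2398) → (27.2515,76.9591) → (19.2225,76.9591) → (12.7270,72.2398) → (10.2459,64.6038) → (12.7270,56.9678) → (19.2225,52.2485) → (27.2515,52.2485) → (33.7470,56.9678) → (36.2281,64.6038), returning to the start.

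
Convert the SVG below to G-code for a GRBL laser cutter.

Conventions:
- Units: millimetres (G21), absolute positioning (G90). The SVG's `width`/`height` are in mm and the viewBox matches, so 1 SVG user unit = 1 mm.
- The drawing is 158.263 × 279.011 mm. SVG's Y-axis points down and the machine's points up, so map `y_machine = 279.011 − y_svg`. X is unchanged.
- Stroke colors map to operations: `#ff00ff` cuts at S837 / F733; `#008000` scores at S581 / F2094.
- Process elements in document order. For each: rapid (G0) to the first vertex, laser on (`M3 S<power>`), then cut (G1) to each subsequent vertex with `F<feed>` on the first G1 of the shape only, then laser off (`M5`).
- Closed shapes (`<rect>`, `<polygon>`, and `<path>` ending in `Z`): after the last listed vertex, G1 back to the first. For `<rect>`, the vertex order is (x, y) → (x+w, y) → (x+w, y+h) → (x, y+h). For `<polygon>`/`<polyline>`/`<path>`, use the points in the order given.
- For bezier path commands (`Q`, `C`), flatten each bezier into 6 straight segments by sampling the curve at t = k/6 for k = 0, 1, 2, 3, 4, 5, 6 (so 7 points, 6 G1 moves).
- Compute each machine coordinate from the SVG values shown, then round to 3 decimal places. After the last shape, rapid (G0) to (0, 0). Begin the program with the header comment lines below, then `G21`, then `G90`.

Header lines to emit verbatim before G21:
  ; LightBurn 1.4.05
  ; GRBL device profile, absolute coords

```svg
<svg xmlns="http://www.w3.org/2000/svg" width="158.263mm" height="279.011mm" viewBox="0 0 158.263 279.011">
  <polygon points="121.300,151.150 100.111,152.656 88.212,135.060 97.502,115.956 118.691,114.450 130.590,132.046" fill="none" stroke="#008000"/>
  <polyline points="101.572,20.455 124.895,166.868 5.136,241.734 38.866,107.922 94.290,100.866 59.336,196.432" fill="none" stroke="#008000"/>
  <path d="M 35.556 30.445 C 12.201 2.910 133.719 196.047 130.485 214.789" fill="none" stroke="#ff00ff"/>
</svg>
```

; LightBurn 1.4.05
; GRBL device profile, absolute coords
G21
G90
G0 X121.300 Y127.861
M3 S581
G1 X100.111 Y126.355 F2094
G1 X88.212 Y143.951
G1 X97.502 Y163.055
G1 X118.691 Y164.561
G1 X130.590 Y146.965
G1 X121.300 Y127.861
M5
G0 X101.572 Y258.556
M3 S581
G1 X124.895 Y112.143 F2094
G1 X5.136 Y37.277
G1 X38.866 Y171.089
G1 X94.290 Y178.145
G1 X59.336 Y82.579
M5
G0 X35.556 Y248.566
M3 S837
G1 X34.703 Y245.773 F733
G1 X50.506 Y217.176
G1 X75.475 Y173.748
G1 X102.121 Y126.464
G1 X122.954 Y86.297
G1 X130.485 Y64.222
M5
G0 X0.000 Y0.000

1 u = 1 mm; y_m = 279.011 − y.

[1] `<polygon>` regular polygon, #008000→score S581 F2094: (121.300,127.861) → (100.111,126.355) → (88.212,143.951) → (97.502,163.055) → (118.691,164.561) → (130.590,146.965) → (121.300,127.861) (closed)

[2] `<polyline>` open polyline, #008000→score S581 F2094: (101.572,258.556) → (124.895,112.143) → (5.136,37.277) → (38.866,171.089) → (94.290,178.145) → (59.336,82.579)

[3] `<path>` cubic bezier, #ff00ff→cut S837 F733: (35.556,248.566) → (34.703,245.773) → (50.506,217.176) → (75.475,173.748) → (102.121,126.464) → (122.954,86.297) → (130.485,64.222)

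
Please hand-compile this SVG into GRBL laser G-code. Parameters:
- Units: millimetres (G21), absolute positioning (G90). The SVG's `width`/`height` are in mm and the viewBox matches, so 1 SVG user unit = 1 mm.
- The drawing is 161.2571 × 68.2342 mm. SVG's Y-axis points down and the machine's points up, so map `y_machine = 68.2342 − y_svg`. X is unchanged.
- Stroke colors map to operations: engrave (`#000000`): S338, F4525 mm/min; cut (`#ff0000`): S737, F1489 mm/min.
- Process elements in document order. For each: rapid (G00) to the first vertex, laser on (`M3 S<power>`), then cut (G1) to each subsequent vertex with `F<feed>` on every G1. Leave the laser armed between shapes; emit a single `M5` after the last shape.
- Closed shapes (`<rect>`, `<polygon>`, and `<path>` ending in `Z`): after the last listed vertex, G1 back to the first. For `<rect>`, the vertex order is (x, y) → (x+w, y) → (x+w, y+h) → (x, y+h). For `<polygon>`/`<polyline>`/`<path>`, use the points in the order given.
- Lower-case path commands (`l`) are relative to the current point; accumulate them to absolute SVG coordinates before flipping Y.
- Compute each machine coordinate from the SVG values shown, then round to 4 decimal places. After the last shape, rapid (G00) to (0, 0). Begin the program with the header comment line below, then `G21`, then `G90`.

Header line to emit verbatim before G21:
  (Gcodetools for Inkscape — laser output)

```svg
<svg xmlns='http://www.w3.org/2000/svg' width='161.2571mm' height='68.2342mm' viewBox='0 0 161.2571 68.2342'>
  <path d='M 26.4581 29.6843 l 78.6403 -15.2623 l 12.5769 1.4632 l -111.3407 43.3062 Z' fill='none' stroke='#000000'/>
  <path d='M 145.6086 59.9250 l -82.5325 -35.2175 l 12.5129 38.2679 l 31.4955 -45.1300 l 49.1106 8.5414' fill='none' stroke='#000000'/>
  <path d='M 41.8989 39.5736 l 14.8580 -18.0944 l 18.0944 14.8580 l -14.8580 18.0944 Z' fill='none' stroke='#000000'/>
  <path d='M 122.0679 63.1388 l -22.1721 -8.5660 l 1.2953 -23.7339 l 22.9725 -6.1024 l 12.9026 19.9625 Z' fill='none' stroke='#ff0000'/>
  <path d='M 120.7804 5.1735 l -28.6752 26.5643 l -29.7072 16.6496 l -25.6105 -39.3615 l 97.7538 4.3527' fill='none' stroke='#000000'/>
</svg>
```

(Gcodetools for Inkscape — laser output)
G21
G90
G00 X26.4581 Y38.5499
M3 S338
G1 X105.0984 Y53.8122 F4525
G1 X117.6753 Y52.3490 F4525
G1 X6.3346 Y9.0428 F4525
G1 X26.4581 Y38.5499 F4525
G00 X145.6086 Y8.3092
M3 S338
G1 X63.0761 Y43.5267 F4525
G1 X75.5890 Y5.2588 F4525
G1 X107.0845 Y50.3888 F4525
G1 X156.1951 Y41.8474 F4525
G00 X41.8989 Y28.6606
M3 S338
G1 X56.7569 Y46.7550 F4525
G1 X74.8513 Y31.8970 F4525
G1 X59.9933 Y13.8026 F4525
G1 X41.8989 Y28.6606 F4525
G00 X122.0679 Y5.0954
M3 S737
G1 X99.8958 Y13.6614 F1489
G1 X101.1911 Y37.3953 F1489
G1 X124.1636 Y43.4977 F1489
G1 X137.0662 Y23.5352 F1489
G1 X122.0679 Y5.0954 F1489
G00 X120.7804 Y63.0607
M3 S338
G1 X92.1052 Y36.4964 F4525
G1 X62.3980 Y19.8468 F4525
G1 X36.7875 Y59.2083 F4525
G1 X134.5413 Y54.8556 F4525
M5
G00 X0.0000 Y0.0000

viewBox `0 0 161.2571 68.2342` with mm width/height → 1 unit = 1 mm. Flip: y_m = 68.2342 − y_svg.

**Shape 1** — `<path>` closed polygon, stroke `#000000` → engrave (S338, F4525). Machine vertices: (26.4581,38.5499) → (105.0984,53.8122) → (117.6753,52.3490) → (6.3346,9.0428) → (26.4581,38.5499). Closed: final G1 returns to the first vertex.

**Shape 2** — `<path>` open polyline, stroke `#000000` → engrave (S338, F4525). Machine vertices: (145.6086,8.3092) → (63.0761,43.5267) → (75.5890,5.2588) → (107.0845,50.3888) → (156.1951,41.8474). Open path.

**Shape 3** — `<path>` regular polygon, stroke `#000000` → engrave (S338, F4525). Machine vertices: (41.8989,28.6606) → (56.7569,46.7550) → (74.8513,31.8970) → (59.9933,13.8026) → (41.8989,28.6606). Closed: final G1 returns to the first vertex.

**Shape 4** — `<path>` regular polygon, stroke `#ff0000` → cut (S737, F1489). Machine vertices: (122.0679,5.0954) → (99.8958,13.6614) → (101.1911,37.3953) → (124.1636,43.4977) → (137.0662,23.5352) → (122.0679,5.0954). Closed: final G1 returns to the first vertex.

**Shape 5** — `<path>` open polyline, stroke `#000000` → engrave (S338, F4525). Machine vertices: (120.7804,63.0607) → (92.1052,36.4964) → (62.3980,19.8468) → (36.7875,59.2083) → (134.5413,54.8556). Open path.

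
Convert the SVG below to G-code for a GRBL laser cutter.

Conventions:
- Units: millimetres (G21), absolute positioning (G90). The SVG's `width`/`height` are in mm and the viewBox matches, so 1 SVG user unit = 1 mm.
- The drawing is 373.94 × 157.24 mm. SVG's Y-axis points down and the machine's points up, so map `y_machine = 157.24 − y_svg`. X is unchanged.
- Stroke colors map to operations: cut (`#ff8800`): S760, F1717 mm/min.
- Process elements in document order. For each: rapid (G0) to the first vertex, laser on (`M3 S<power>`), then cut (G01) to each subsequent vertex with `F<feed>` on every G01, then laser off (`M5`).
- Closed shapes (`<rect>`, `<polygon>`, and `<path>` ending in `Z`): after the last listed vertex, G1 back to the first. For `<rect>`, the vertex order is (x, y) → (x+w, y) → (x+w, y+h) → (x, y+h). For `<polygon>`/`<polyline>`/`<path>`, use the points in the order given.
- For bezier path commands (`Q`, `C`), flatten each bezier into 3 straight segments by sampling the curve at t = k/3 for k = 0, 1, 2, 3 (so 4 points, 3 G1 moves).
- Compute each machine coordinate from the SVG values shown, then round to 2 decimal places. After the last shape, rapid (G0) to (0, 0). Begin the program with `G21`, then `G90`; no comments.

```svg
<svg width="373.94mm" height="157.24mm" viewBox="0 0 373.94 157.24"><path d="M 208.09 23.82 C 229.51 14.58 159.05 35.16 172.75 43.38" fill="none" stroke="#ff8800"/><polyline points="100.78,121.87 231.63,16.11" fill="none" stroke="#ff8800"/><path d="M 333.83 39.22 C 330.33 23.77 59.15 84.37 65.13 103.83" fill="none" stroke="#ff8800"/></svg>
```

1 u = 1 mm; y_m = 157.24 − y.

[1] `<path>` cubic bezier, #ff8800→cut S760 F1717: (208.09,133.42) → (205.40,134.28) → (180.58,124.64) → (172.75,113.86)

[2] `<polyline>` line segment, #ff8800→cut S760 F1717: (100.78,35.37) → (231.63,141.13)

[3] `<path>` cubic bezier, #ff8800→cut S760 F1717: (333.83,118.02) → (261.28,112.46) → (131.36,82.24) → (65.13,53.41)

G21
G90
G0 X208.09 Y133.42
M3 S760
G01 X205.40 Y134.28 F1717
G01 X180.58 Y124.64 F1717
G01 X172.75 Y113.86 F1717
M5
G0 X100.78 Y35.37
M3 S760
G01 X231.63 Y141.13 F1717
M5
G0 X333.83 Y118.02
M3 S760
G01 X261.28 Y112.46 F1717
G01 X131.36 Y82.24 F1717
G01 X65.13 Y53.41 F1717
M5
G0 X0.00 Y0.00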